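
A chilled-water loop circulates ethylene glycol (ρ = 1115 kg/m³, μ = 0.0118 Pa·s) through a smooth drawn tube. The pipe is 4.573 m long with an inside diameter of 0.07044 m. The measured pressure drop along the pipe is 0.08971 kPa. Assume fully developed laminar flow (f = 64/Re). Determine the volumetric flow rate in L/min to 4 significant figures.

Q ≈ 60.27 L/min

For laminar flow, f = 64/Re with Re = ρVD/μ, so Darcy-Weisbach reduces to ΔP = 32μLV/D². Solving for V: V = ΔP·D²/(32μL) = 89.71·(0.07044)²/(32·0.0118·4.573) = 0.2578 m/s.
Check: Re = ρVD/μ = 1115·0.2578·0.07044/0.0118 = 1716 < 2300, so the laminar assumption holds.
Q = V·A = 0.2578·(π/4·0.07044²) = 0.001005 m³/s = 60.27 L/min.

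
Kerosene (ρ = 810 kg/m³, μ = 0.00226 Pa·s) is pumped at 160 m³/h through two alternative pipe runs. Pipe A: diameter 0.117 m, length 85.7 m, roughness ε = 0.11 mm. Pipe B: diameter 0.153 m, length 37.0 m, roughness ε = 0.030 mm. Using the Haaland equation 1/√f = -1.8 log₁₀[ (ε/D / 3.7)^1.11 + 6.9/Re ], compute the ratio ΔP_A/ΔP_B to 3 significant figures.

ΔP_A/ΔP_B ≈ 10.3

Pipe A: V = Q/A = 0.04444/0.01075 = 4.134 m/s; Re = 1.733e+05; ε/D = 0.00094; Haaland → f = 0.02085; ΔP_A = f(L/D)(ρV²/2) = 1.057e+05 Pa.
Pipe B: V = Q/A = 0.04444/0.01839 = 2.417 m/s; Re = 1.326e+05; ε/D = 0.000196; Haaland → f = 0.01788; ΔP_B = f(L/D)(ρV²/2) = 1.023e+04 Pa.
ΔP_A/ΔP_B = 1.057e+05/1.023e+04 = 10.3.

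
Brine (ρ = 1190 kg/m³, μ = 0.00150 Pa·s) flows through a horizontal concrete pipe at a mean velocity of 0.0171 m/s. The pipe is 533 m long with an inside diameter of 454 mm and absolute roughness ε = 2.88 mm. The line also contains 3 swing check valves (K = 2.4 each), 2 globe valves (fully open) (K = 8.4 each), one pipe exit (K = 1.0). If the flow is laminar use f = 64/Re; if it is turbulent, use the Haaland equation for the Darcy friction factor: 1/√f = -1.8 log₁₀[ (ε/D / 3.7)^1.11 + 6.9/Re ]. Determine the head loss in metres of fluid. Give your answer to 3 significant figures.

h_f ≈ 0.00111 m

Reynolds number Re = ρVD/μ = 1190 · 0.0171 · 0.454 / 0.0015 = 6159.
Re > 4000 → turbulent. Relative roughness ε/D = 0.00288/0.454 = 0.00634. Haaland: 1/√f = -1.8 log₁₀[(0.00634/3.7)^1.11 + 6.9/6159] = -1.8 log₁₀[0.000851 + 0.00112] = 4.869, so f = 0.04217.
Total minor-loss coefficient ΣK = 3·2.4 + 2·8.4 + 1·1 = 25.
ΔP = [f·L/D + ΣK]·(ρV²/2) = [0.04217·533/0.454 + 25]·(1190·0.0171²/2) = [49.51 + 25]·0.174 = 12.96 Pa.
Head loss h_f = ΔP/(ρg) = 12.96/(1190·9.81) = 0.00111 m.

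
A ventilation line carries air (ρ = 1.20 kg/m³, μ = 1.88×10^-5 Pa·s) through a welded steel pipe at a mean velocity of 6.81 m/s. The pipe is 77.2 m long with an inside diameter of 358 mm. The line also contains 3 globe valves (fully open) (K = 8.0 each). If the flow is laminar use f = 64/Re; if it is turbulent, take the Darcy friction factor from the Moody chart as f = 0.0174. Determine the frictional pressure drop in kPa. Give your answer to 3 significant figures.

Reynolds number Re = ρVD/μ = 1.2 · 6.81 · 0.358 / 1.88e-05 = 1.556e+05.
Re > 4000 → turbulent; use the Moody-chart value f = 0.0174.
Total minor-loss coefficient ΣK = 3·8 = 24.
ΔP = [f·L/D + ΣK]·(ρV²/2) = [0.0174·77.2/0.358 + 24]·(1.2·6.81²/2) = [3.752 + 24]·27.83 = 772.2 Pa.
ΔP = 772.2 Pa = 0.772 kPa.

ΔP ≈ 0.772 kPa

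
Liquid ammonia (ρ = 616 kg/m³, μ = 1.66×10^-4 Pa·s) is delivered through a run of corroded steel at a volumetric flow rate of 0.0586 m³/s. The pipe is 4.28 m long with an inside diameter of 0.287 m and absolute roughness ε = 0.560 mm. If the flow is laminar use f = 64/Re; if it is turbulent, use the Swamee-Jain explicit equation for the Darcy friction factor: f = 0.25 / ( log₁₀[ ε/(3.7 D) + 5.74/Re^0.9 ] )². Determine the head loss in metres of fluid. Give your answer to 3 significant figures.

h_f ≈ 0.0147 m

Cross-sectional area A = πD²/4 = π(0.287)²/4 = 0.06469 m²; mean velocity V = Q/A = 0.0586/0.06469 = 0.9058 m/s.
Reynolds number Re = ρVD/μ = 616 · 0.9058 · 0.287 / 0.000166 = 9.647e+05.
Re > 4000 → turbulent. Relative roughness ε/D = 0.00056/0.287 = 0.00195. Swamee-Jain: f = 0.25/(log₁₀[0.00195/3.7 + 5.74/9.647e+05^0.9])² = 0.25/(log₁₀[0.000527 + 2.36e-05])² = 0.25/(-3.259)² = 0.02354.
Darcy-Weisbach: ΔP = f(L/D)(ρV²/2) = 0.02354·(4.28/0.287)·(616·0.9058²/2) = 0.02354·14.91·252.7 = 88.72 Pa.
Head loss h_f = ΔP/(ρg) = 88.72/(616·9.81) = 0.0147 m.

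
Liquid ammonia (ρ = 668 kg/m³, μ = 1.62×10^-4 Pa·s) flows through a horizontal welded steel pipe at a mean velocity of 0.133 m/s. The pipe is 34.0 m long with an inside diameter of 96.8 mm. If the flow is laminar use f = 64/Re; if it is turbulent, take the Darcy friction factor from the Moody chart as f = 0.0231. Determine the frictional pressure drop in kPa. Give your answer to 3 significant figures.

ΔP ≈ 0.0479 kPa

Reynolds number Re = ρVD/μ = 668 · 0.133 · 0.0968 / 0.000162 = 5.309e+04.
Re > 4000 → turbulent; use the Moody-chart value f = 0.0231.
Darcy-Weisbach: ΔP = f(L/D)(ρV²/2) = 0.0231·(34/0.0968)·(668·0.133²/2) = 0.0231·351.2·5.908 = 47.94 Pa.
ΔP = 47.94 Pa = 0.0479 kPa.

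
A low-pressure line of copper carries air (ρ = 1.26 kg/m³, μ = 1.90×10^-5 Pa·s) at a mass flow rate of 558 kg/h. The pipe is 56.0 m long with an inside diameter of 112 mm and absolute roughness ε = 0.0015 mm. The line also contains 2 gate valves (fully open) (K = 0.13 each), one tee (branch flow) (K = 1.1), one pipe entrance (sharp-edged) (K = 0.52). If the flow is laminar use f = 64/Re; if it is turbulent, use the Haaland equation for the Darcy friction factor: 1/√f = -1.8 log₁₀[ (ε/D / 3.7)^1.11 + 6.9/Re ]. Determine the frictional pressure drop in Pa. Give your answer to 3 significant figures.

ṁ = 558 kg/h = 558/3600 = 0.155 kg/s.
A = πD²/4 = π(0.112)²/4 = 0.009852 m²; mean velocity V = ṁ/(ρA) = 0.155/(1.26 · 0.009852) = 12.49 m/s.
Reynolds number Re = ρVD/μ = 1.26 · 12.49 · 0.112 / 1.9e-05 = 9.274e+04.
Re > 4000 → turbulent. Relative roughness ε/D = 1.5e-06/0.112 = 1.34e-05. Haaland: 1/√f = -1.8 log₁₀[(1.34e-05/3.7)^1.11 + 6.9/9.274e+04] = -1.8 log₁₀[9.12e-07 + 7.44e-05] = 7.422, so f = 0.01816.
Total minor-loss coefficient ΣK = 2·0.13 + 1·1.1 + 1·0.52 = 1.88.
ΔP = [f·L/D + ΣK]·(ρV²/2) = [0.01816·56/0.112 + 1.88]·(1.26·12.49²/2) = [9.078 + 1.88]·98.22 = 1076 Pa.

ΔP ≈ 1080 Pa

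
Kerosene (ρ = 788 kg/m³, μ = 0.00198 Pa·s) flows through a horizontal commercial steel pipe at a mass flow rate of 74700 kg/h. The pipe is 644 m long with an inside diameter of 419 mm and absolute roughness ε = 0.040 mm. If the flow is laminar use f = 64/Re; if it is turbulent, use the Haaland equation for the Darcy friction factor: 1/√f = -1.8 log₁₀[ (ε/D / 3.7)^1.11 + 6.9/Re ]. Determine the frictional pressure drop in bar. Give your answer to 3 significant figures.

ṁ = 74700 kg/h = 74700/3600 = 20.75 kg/s.
A = πD²/4 = π(0.419)²/4 = 0.1379 m²; mean velocity V = ṁ/(ρA) = 20.75/(788 · 0.1379) = 0.191 m/s.
Reynolds number Re = ρVD/μ = 788 · 0.191 · 0.419 / 0.00198 = 3.185e+04.
Re > 4000 → turbulent. Relative roughness ε/D = 4e-05/0.419 = 9.55e-05. Haaland: 1/√f = -1.8 log₁₀[(9.55e-05/3.7)^1.11 + 6.9/3.185e+04] = -1.8 log₁₀[8.07e-06 + 0.000217] = 6.567, so f = 0.02319.
Darcy-Weisbach: ΔP = f(L/D)(ρV²/2) = 0.02319·(644/0.419)·(788·0.191²/2) = 0.02319·1537·14.37 = 512.1 Pa.
ΔP = 512.1 Pa = 0.00512 bar.

ΔP ≈ 0.00512 bar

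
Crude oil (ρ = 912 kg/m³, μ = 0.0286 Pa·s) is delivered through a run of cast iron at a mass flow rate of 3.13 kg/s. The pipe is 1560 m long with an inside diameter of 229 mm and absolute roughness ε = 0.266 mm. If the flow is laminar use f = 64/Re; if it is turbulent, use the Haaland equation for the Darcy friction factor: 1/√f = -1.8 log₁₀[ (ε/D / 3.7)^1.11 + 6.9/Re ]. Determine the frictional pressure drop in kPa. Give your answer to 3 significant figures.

ΔP ≈ 2.27 kPa

A = πD²/4 = π(0.229)²/4 = 0.04119 m²; mean velocity V = ṁ/(ρA) = 3.13/(912 · 0.04119) = 0.08333 m/s.
Reynolds number Re = ρVD/μ = 912 · 0.08333 · 0.229 / 0.0286 = 608.5.
Re < 2300 → laminar flow, so f = 64/Re = 64/608.5 = 0.1052 (the turbulent correlation is not needed).
Darcy-Weisbach: ΔP = f(L/D)(ρV²/2) = 0.1052·(1560/0.229)·(912·0.08333²/2) = 0.1052·6812·3.166 = 2269 Pa.
ΔP = 2269 Pa = 2.27 kPa.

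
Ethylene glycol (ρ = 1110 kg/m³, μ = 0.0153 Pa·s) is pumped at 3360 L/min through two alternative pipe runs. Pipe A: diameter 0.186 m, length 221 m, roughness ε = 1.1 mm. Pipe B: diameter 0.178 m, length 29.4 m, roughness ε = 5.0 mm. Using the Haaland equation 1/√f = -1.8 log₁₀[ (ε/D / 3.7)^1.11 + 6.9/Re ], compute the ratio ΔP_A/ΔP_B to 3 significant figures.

ΔP_A/ΔP_B ≈ 3.68

Pipe A: V = Q/A = 0.056/0.02717 = 2.061 m/s; Re = 2.781e+04; ε/D = 0.00591; Haaland → f = 0.03464; ΔP_A = f(L/D)(ρV²/2) = 9.703e+04 Pa.
Pipe B: V = Q/A = 0.056/0.02488 = 2.25 m/s; Re = 2.906e+04; ε/D = 0.0281; Haaland → f = 0.05684; ΔP_B = f(L/D)(ρV²/2) = 2.639e+04 Pa.
ΔP_A/ΔP_B = 9.703e+04/2.639e+04 = 3.68.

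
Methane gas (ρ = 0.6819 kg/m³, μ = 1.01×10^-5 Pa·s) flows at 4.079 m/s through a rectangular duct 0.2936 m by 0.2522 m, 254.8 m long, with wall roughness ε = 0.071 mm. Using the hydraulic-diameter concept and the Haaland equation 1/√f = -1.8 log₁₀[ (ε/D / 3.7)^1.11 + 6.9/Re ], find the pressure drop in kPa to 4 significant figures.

Hydraulic diameter D_h = 4A/P = 4·(0.2936·0.2522)/(2·(0.2936+0.2522)) = 0.2962/1.092 = 0.2713 m.
Re = ρVD_h/μ = 0.6819·4.079·0.2713/1.01e-05 = 7.472e+04.
ε/D_h = 7.1e-05/0.2713 = 0.000262; Haaland gives 1/√f = -1.8 log₁₀[2.47e-05+9.23e-05] = 7.077, so f = 0.01997.
ΔP = f(L/D_h)(ρV²/2) = 0.01997·254.8/0.2713·5.673 = 106.4 Pa.
ΔP = 0.1064 kPa.

ΔP ≈ 0.1064 kPa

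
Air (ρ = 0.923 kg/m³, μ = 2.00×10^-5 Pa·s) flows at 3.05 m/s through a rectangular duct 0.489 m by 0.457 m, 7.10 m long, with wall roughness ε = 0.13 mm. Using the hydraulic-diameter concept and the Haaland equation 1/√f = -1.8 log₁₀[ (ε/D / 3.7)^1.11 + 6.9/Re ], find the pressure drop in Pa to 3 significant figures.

Hydraulic diameter D_h = 4A/P = 4·(0.489·0.457)/(2·(0.489+0.457)) = 0.8939/1.892 = 0.4725 m.
Re = ρVD_h/μ = 0.923·3.05·0.4725/2e-05 = 6.65e+04.
ε/D_h = 0.00013/0.4725 = 0.000275; Haaland gives 1/√f = -1.8 log₁₀[2.61e-05+0.000104] = 6.996, so f = 0.02043.
ΔP = f(L/D_h)(ρV²/2) = 0.02043·7.1/0.4725·4.293 = 1.318 Pa.

ΔP ≈ 1.32 Pa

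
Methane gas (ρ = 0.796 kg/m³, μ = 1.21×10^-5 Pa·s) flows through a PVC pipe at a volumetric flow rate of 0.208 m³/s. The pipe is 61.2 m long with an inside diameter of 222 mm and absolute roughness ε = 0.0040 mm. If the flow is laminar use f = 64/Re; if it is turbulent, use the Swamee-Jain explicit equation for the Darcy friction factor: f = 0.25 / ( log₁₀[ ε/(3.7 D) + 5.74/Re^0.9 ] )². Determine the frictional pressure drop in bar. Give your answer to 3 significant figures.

ΔP ≈ 5.99×10^-4 bar

Cross-sectional area A = πD²/4 = π(0.222)²/4 = 0.03871 m²; mean velocity V = Q/A = 0.208/0.03871 = 5.374 m/s.
Reynolds number Re = ρVD/μ = 0.796 · 5.374 · 0.222 / 1.21e-05 = 7.848e+04.
Re > 4000 → turbulent. Relative roughness ε/D = 4e-06/0.222 = 1.8e-05. Swamee-Jain: f = 0.25/(log₁₀[1.8e-05/3.7 + 5.74/7.848e+04^0.9])² = 0.25/(log₁₀[4.87e-06 + 0.000226])² = 0.25/(-3.637)² = 0.0189.
Darcy-Weisbach: ΔP = f(L/D)(ρV²/2) = 0.0189·(61.2/0.222)·(0.796·5.374²/2) = 0.0189·275.7·11.49 = 59.88 Pa.
ΔP = 59.88 Pa = 5.99×10^-4 bar.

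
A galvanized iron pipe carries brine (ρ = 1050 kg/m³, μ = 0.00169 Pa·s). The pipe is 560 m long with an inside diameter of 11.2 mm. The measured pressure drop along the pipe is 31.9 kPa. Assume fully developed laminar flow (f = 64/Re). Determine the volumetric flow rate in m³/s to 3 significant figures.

Q ≈ 1.30×10^-5 m³/s

For laminar flow, f = 64/Re with Re = ρVD/μ, so Darcy-Weisbach reduces to ΔP = 32μLV/D². Solving for V: V = ΔP·D²/(32μL) = 3.19e+04·(0.0112)²/(32·0.00169·560) = 0.1321 m/s.
Check: Re = ρVD/μ = 1050·0.1321·0.0112/0.00169 = 919.4 < 2300, so the laminar assumption holds.
Q = V·A = 0.1321·(π/4·0.0112²) = 1.302e-05 m³/s = 1.30×10^-5 m³/s.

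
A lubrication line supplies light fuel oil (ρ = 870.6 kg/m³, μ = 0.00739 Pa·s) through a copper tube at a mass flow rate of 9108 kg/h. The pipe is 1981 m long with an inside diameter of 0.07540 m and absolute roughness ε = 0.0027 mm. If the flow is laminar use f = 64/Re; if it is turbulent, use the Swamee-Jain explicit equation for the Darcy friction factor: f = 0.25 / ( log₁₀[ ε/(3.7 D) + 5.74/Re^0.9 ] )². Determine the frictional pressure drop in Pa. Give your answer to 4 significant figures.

ṁ = 9108 kg/h = 9108/3600 = 2.53 kg/s.
A = πD²/4 = π(0.0754)²/4 = 0.004465 m²; mean velocity V = ṁ/(ρA) = 2.53/(870.6 · 0.004465) = 0.6508 m/s.
Reynolds number Re = ρVD/μ = 870.6 · 0.6508 · 0.0754 / 0.00739 = 5781.
Re > 4000 → turbulent. Relative roughness ε/D = 2.7e-06/0.0754 = 3.58e-05. Swamee-Jain: f = 0.25/(log₁₀[3.58e-05/3.7 + 5.74/5781^0.9])² = 0.25/(log₁₀[9.68e-06 + 0.00236])² = 0.25/(-2.625)² = 0.03628.
Darcy-Weisbach: ΔP = f(L/D)(ρV²/2) = 0.03628·(1981/0.0754)·(870.6·0.6508²/2) = 0.03628·2.627e+04·184.4 = 1.757e+05 Pa.

ΔP ≈ 175700 Pa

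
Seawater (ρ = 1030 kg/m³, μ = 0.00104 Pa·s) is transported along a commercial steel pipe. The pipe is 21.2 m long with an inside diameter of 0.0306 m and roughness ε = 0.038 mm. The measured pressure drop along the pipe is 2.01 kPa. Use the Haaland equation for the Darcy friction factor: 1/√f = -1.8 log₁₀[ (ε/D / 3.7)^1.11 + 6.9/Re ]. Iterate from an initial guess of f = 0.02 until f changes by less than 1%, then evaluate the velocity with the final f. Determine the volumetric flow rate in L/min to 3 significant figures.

Q ≈ 18.9 L/min

Rearranging Darcy-Weisbach: V = √(2·ΔP·D/(f·L·ρ)). With ε/D = 3.8e-05/0.0306 = 0.00124, iterate starting from f = 0.02:
  f = 0.02 → V = √(2·2010·0.0306/(0.02·21.2·1030)) = 0.5307 m/s; Re = ρVD/μ = 1.608e+04; f → 0.0293
  f = 0.0293 → V = 0.4385 m/s; Re = 1.329e+04; f → 0.03049
  f = 0.03049 → V = 0.4298 m/s; Re = 1.303e+04; f → 0.03062
Converged (Δf/f < 1%). With the final f = 0.03062: V = √(2·2010·0.0306/(0.03062·21.2·1030)) = 0.4289 m/s.
Q = V·A = 0.4289·(π/4·0.0306²) = 0.0003154 m³/s = 18.9 L/min.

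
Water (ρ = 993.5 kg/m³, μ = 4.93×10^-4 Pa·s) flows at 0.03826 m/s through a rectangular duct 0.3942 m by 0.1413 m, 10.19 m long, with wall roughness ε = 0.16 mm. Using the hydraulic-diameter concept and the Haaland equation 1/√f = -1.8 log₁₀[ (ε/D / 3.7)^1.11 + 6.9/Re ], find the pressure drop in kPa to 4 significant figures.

ΔP ≈ 0.001015 kPa

Hydraulic diameter D_h = 4A/P = 4·(0.3942·0.1413)/(2·(0.3942+0.1413)) = 0.2228/1.071 = 0.208 m.
Re = ρVD_h/μ = 993.5·0.03826·0.208/0.000493 = 1.604e+04.
ε/D_h = 0.00016/0.208 = 0.000769; Haaland gives 1/√f = -1.8 log₁₀[8.18e-05+0.00043] = 5.923, so f = 0.0285.
ΔP = f(L/D_h)(ρV²/2) = 0.0285·10.19/0.208·0.7272 = 1.015 Pa.
ΔP = 0.001015 kPa.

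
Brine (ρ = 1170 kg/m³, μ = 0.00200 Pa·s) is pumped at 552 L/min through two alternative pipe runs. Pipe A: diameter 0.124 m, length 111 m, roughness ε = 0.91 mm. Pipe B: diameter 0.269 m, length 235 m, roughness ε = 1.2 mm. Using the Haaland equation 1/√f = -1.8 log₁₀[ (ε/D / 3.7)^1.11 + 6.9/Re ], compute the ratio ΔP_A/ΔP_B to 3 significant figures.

Pipe A: V = Q/A = 0.0092/0.01208 = 0.7618 m/s; Re = 5.526e+04; ε/D = 0.00734; Haaland → f = 0.0355; ΔP_A = f(L/D)(ρV²/2) = 1.079e+04 Pa.
Pipe B: V = Q/A = 0.0092/0.05683 = 0.1619 m/s; Re = 2.547e+04; ε/D = 0.00446; Haaland → f = 0.0327; ΔP_B = f(L/D)(ρV²/2) = 437.9 Pa.
ΔP_A/ΔP_B = 1.079e+04/437.9 = 24.6.

ΔP_A/ΔP_B ≈ 24.6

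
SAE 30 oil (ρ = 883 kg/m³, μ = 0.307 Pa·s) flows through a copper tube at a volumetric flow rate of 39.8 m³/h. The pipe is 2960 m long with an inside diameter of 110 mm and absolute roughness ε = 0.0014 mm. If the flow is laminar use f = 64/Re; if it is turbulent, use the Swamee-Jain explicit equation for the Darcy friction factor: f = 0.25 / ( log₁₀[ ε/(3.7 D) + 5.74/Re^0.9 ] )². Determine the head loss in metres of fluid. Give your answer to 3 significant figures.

Q = 39.8 m³/h = 39.8/3600 = 0.01106 m³/s.
Cross-sectional area A = πD²/4 = π(0.11)²/4 = 0.009503 m²; mean velocity V = Q/A = 0.01106/0.009503 = 1.163 m/s.
Reynolds number Re = ρVD/μ = 883 · 1.163 · 0.11 / 0.307 = 368.1.
Re < 2300 → laminar flow, so f = 64/Re = 64/368.1 = 0.1739 (the turbulent correlation is not needed).
Darcy-Weisbach: ΔP = f(L/D)(ρV²/2) = 0.1739·(2960/0.11)·(883·1.163²/2) = 0.1739·2.691e+04·597.5 = 2.796e+06 Pa.
Head loss h_f = ΔP/(ρg) = 2.796e+06/(883·9.81) = 323 m.

h_f ≈ 323 m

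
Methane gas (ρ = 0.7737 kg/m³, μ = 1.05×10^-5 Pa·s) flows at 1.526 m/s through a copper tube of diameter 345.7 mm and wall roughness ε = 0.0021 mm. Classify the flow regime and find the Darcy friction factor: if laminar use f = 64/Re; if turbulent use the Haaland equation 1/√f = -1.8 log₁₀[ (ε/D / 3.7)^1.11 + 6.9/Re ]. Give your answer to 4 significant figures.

Re = ρVD/μ = 0.7737·1.526·0.3457/1.05e-05 = 3.887e+04.
Re > 4000 → turbulent. ε/D = 2.1e-06/0.3457 = 6.07e-06; Haaland: 1/√f = -1.8 log₁₀[3.79e-07 + 0.000178] = 6.75, so f = 0.02195.

f ≈ 0.02195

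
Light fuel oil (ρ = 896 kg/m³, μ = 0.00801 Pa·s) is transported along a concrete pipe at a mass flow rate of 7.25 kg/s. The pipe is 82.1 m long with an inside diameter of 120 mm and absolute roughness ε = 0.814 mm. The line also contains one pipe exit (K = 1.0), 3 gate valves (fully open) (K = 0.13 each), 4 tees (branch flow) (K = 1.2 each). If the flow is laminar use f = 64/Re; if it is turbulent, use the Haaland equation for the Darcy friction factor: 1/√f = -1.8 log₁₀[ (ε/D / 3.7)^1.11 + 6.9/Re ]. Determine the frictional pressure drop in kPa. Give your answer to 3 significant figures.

A = πD²/4 = π(0.12)²/4 = 0.01131 m²; mean velocity V = ṁ/(ρA) = 7.25/(896 · 0.01131) = 0.7154 m/s.
Reynolds number Re = ρVD/μ = 896 · 0.7154 · 0.12 / 0.00801 = 9604.
Re > 4000 → turbulent. Relative roughness ε/D = 0.000814/0.12 = 0.00678. Haaland: 1/√f = -1.8 log₁₀[(0.00678/3.7)^1.11 + 6.9/9604] = -1.8 log₁₀[0.000917 + 0.000718] = 5.016, so f = 0.03975.
Total minor-loss coefficient ΣK = 1·1 + 3·0.13 + 4·1.2 = 6.19.
ΔP = [f·L/D + ΣK]·(ρV²/2) = [0.03975·82.1/0.12 + 6.19]·(896·0.7154²/2) = [27.2 + 6.19]·229.3 = 7656 Pa.
ΔP = 7656 Pa = 7.66 kPa.

ΔP ≈ 7.66 kPa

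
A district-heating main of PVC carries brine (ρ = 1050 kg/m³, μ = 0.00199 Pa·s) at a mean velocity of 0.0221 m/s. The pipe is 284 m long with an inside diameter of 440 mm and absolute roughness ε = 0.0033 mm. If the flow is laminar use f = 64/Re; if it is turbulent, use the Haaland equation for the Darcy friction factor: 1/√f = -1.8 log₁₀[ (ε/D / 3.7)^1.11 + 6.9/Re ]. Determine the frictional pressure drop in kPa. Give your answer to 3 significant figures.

ΔP ≈ 0.00620 kPa

Reynolds number Re = ρVD/μ = 1050 · 0.0221 · 0.44 / 0.00199 = 5131.
Re > 4000 → turbulent. Relative roughness ε/D = 3.3e-06/0.44 = 7.5e-06. Haaland: 1/√f = -1.8 log₁₀[(7.5e-06/3.7)^1.11 + 6.9/5131] = -1.8 log₁₀[4.79e-07 + 0.00134] = 5.168, so f = 0.03744.
Darcy-Weisbach: ΔP = f(L/D)(ρV²/2) = 0.03744·(284/0.44)·(1050·0.0221²/2) = 0.03744·645.5·0.2564 = 6.196 Pa.
ΔP = 6.196 Pa = 0.00620 kPa.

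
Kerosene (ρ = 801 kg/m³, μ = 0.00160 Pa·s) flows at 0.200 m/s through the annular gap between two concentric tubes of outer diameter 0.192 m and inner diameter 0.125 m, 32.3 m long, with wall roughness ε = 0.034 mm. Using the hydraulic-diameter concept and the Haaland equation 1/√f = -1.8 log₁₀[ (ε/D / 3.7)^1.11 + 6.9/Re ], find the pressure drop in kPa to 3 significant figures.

ΔP ≈ 0.271 kPa

Hydraulic diameter D_h = 4A/P = D_o - D_i = 0.192 - 0.125 = 0.067 m.
Re = ρVD_h/μ = 801·0.2·0.067/0.0016 = 6708.
ε/D_h = 3.4e-05/0.067 = 0.000507; Haaland gives 1/√f = -1.8 log₁₀[5.16e-05+0.00103] = 5.34, so f = 0.03507.
ΔP = f(L/D_h)(ρV²/2) = 0.03507·32.3/0.067·16.02 = 270.9 Pa.
ΔP = 0.271 kPa.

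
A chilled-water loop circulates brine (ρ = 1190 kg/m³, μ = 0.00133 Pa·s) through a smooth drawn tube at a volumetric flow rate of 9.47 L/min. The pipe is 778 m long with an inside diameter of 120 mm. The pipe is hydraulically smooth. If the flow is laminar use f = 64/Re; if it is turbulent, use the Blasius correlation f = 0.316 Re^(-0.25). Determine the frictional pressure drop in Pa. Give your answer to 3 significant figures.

Q = 9.47 L/min = 9.47/60000 = 0.0001578 m³/s.
Cross-sectional area A = πD²/4 = π(0.12)²/4 = 0.01131 m²; mean velocity V = Q/A = 0.0001578/0.01131 = 0.01396 m/s.
Reynolds number Re = ρVD/μ = 1190 · 0.01396 · 0.12 / 0.00133 = 1498.
Re < 2300 → laminar flow, so f = 64/Re = 64/1498 = 0.04271 (the turbulent correlation is not needed).
Darcy-Weisbach: ΔP = f(L/D)(ρV²/2) = 0.04271·(778/0.12)·(1190·0.01396²/2) = 0.04271·6483·0.1159 = 32.09 Pa.

ΔP ≈ 32.1 Pa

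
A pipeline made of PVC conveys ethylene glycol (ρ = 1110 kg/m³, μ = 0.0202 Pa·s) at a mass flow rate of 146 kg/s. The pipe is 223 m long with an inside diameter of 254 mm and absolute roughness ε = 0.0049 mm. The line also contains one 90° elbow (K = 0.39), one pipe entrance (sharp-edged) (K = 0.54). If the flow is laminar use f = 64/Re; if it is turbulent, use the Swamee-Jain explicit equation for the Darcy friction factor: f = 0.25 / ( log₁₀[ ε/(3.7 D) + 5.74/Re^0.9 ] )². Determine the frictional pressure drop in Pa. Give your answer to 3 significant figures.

ΔP ≈ 77100 Pa

A = πD²/4 = π(0.254)²/4 = 0.05067 m²; mean velocity V = ṁ/(ρA) = 146/(1110 · 0.05067) = 2.596 m/s.
Reynolds number Re = ρVD/μ = 1110 · 2.596 · 0.254 / 0.0202 = 3.623e+04.
Re > 4000 → turbulent. Relative roughness ε/D = 4.9e-06/0.254 = 1.93e-05. Swamee-Jain: f = 0.25/(log₁₀[1.93e-05/3.7 + 5.74/3.623e+04^0.9])² = 0.25/(log₁₀[5.21e-06 + 0.000453])² = 0.25/(-3.339)² = 0.02242.
Total minor-loss coefficient ΣK = 1·0.39 + 1·0.54 = 0.93.
ΔP = [f·L/D + ΣK]·(ρV²/2) = [0.02242·223/0.254 + 0.93]·(1110·2.596²/2) = [19.68 + 0.93]·3740 = 7.709e+04 Pa.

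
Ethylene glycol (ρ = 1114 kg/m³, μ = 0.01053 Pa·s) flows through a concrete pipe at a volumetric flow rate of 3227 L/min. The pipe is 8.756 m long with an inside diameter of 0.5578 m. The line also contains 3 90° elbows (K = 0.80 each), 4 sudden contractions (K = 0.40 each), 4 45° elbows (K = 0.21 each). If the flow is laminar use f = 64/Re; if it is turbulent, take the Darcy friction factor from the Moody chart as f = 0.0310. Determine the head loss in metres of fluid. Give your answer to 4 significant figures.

Q = 3227 L/min = 3227/60000 = 0.05378 m³/s.
Cross-sectional area A = πD²/4 = π(0.5578)²/4 = 0.2444 m²; mean velocity V = Q/A = 0.05378/0.2444 = 0.2201 m/s.
Reynolds number Re = ρVD/μ = 1114 · 0.2201 · 0.5578 / 0.0105 = 1.299e+04.
Re > 4000 → turbulent; use the Moody-chart value f = 0.0310.
Total minor-loss coefficient ΣK = 3·0.8 + 4·0.4 + 4·0.21 = 4.84.
ΔP = [f·L/D + ΣK]·(ρV²/2) = [0.031·8.756/0.5578 + 4.84]·(1114·0.2201²/2) = [0.4866 + 4.84]·26.98 = 143.7 Pa.
Head loss h_f = ΔP/(ρg) = 143.7/(1114·9.81) = 0.01315 m.

h_f ≈ 0.01315 m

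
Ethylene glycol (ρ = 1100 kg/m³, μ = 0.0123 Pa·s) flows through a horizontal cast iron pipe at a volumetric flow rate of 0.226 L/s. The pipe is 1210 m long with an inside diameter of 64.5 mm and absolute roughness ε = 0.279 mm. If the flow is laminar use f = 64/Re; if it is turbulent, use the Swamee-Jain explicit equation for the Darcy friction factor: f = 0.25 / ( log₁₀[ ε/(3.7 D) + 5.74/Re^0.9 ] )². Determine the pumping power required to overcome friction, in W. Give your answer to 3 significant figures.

Q = 0.226 L/s = 0.226/1000 = 0.000226 m³/s.
Cross-sectional area A = πD²/4 = π(0.0645)²/4 = 0.003267 m²; mean velocity V = Q/A = 0.000226/0.003267 = 0.06917 m/s.
Reynolds number Re = ρVD/μ = 1100 · 0.06917 · 0.0645 / 0.0123 = 399.
Re < 2300 → laminar flow, so f = 64/Re = 64/399 = 0.1604 (the turbulent correlation is not needed).
Darcy-Weisbach: ΔP = f(L/D)(ρV²/2) = 0.1604·(1210/0.0645)·(1100·0.06917²/2) = 0.1604·1.876e+04·2.631 = 7918 Pa.
Pumping power P = QΔP = 0.000226·7918 = 1.789 W = 1.79 W.

P ≈ 1.79 W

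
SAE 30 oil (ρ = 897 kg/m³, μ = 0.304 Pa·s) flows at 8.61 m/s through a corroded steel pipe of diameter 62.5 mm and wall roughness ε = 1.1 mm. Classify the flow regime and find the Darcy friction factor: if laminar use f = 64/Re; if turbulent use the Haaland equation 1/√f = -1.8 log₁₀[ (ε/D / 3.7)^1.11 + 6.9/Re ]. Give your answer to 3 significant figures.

Re = ρVD/μ = 897·8.61·0.0625/0.304 = 1588.
Re < 2300 → laminar, so f = 64/Re = 0.04031 (roughness is irrelevant in laminar flow).

f ≈ 0.0403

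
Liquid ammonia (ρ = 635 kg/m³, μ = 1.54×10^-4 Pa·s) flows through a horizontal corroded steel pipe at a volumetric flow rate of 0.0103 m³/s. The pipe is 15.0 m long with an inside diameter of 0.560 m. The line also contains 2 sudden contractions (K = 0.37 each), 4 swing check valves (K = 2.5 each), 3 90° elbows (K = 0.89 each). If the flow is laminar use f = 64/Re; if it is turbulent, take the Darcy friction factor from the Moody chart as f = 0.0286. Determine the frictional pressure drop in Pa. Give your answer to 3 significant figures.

Cross-sectional area A = πD²/4 = π(0.56)²/4 = 0.2463 m²; mean velocity V = Q/A = 0.0103/0.2463 = 0.04182 m/s.
Reynolds number Re = ρVD/μ = 635 · 0.04182 · 0.56 / 0.000154 = 9.656e+04.
Re > 4000 → turbulent; use the Moody-chart value f = 0.0286.
Total minor-loss coefficient ΣK = 2·0.37 + 4·2.5 + 3·0.89 = 13.4.
ΔP = [f·L/D + ΣK]·(ρV²/2) = [0.0286·15/0.56 + 13.4]·(635·0.04182²/2) = [0.7661 + 13.4]·0.5552 = 7.871 Pa.

ΔP ≈ 7.87 Pa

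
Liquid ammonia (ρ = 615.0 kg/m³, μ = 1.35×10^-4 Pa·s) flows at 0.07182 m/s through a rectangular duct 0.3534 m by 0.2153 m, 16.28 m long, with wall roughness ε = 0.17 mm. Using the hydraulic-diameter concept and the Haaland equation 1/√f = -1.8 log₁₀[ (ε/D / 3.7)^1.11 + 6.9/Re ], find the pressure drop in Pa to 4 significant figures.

Hydraulic diameter D_h = 4A/P = 4·(0.3534·0.2153)/(2·(0.3534+0.2153)) = 0.3043/1.137 = 0.2676 m.
Re = ρVD_h/μ = 615·0.07182·0.2676/0.000135 = 8.755e+04.
ε/D_h = 0.00017/0.2676 = 0.000635; Haaland gives 1/√f = -1.8 log₁₀[6.62e-05+7.88e-05] = 6.91, so f = 0.02095.
ΔP = f(L/D_h)(ρV²/2) = 0.02095·16.28/0.2676·1.586 = 2.021 Pa.

ΔP ≈ 2.021 Pa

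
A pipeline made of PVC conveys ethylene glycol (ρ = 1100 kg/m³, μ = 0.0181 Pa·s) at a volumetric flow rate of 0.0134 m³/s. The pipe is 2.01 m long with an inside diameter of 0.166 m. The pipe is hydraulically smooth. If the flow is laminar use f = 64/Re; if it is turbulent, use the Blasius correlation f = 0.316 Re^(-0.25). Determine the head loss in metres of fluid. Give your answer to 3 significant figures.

h_f ≈ 0.00841 m

Cross-sectional area A = πD²/4 = π(0.166)²/4 = 0.02164 m²; mean velocity V = Q/A = 0.0134/0.02164 = 0.6192 m/s.
Reynolds number Re = ρVD/μ = 1100 · 0.6192 · 0.166 / 0.0181 = 6246.
Re > 4000 → turbulent. Smooth-pipe (Blasius): f = 0.316 Re^(-0.25) = 0.316/(6246)^0.25 = 0.03555.
Darcy-Weisbach: ΔP = f(L/D)(ρV²/2) = 0.03555·(2.01/0.166)·(1100·0.6192²/2) = 0.03555·12.11·210.8 = 90.75 Pa.
Head loss h_f = ΔP/(ρg) = 90.75/(1100·9.81) = 0.00841 m.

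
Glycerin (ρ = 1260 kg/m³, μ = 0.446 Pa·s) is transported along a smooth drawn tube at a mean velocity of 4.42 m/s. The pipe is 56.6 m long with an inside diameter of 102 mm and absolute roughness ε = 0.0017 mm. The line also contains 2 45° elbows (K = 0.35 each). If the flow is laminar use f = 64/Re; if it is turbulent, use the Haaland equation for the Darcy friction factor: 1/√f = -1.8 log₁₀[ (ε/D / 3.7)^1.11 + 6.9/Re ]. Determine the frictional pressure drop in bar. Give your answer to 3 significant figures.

ΔP ≈ 3.52 bar

Reynolds number Re = ρVD/μ = 1260 · 4.42 · 0.102 / 0.446 = 1274.
Re < 2300 → laminar flow, so f = 64/Re = 64/1274 = 0.05025 (the turbulent correlation is not needed).
Total minor-loss coefficient ΣK = 2·0.35 = 0.7.
ΔP = [f·L/D + ΣK]·(ρV²/2) = [0.05025·56.6/0.102 + 0.7]·(1260·4.42²/2) = [27.88 + 0.7]·1.231e+04 = 3.518e+05 Pa.
ΔP = 3.518e+05 Pa = 3.52 bar.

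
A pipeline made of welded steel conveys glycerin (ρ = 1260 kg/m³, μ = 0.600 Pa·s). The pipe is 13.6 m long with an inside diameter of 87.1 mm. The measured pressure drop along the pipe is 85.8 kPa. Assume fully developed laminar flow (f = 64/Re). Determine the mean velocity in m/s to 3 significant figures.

For laminar flow, f = 64/Re with Re = ρVD/μ, so Darcy-Weisbach reduces to ΔP = 32μLV/D². Solving for V: V = ΔP·D²/(32μL) = 8.58e+04·(0.0871)²/(32·0.6·13.6) = 2.493 m/s.
Check: Re = ρVD/μ = 1260·2.493·0.0871/0.6 = 456 < 2300, so the laminar assumption holds.

V ≈ 2.49 m/s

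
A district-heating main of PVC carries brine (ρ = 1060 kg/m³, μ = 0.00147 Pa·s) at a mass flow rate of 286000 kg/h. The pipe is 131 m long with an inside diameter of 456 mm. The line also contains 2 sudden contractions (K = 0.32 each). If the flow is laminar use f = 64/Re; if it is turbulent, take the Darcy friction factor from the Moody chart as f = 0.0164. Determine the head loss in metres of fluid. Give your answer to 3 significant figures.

h_f ≈ 0.0574 m

ṁ = 286000 kg/h = 286000/3600 = 79.44 kg/s.
A = πD²/4 = π(0.456)²/4 = 0.1633 m²; mean velocity V = ṁ/(ρA) = 79.44/(1060 · 0.1633) = 0.4589 m/s.
Reynolds number Re = ρVD/μ = 1060 · 0.4589 · 0.456 / 0.00147 = 1.509e+05.
Re > 4000 → turbulent; use the Moody-chart value f = 0.0164.
Total minor-loss coefficient ΣK = 2·0.32 = 0.64.
ΔP = [f·L/D + ΣK]·(ρV²/2) = [0.0164·131/0.456 + 0.64]·(1060·0.4589²/2) = [4.711 + 0.64]·111.6 = 597.3 Pa.
Head loss h_f = ΔP/(ρg) = 597.3/(1060·9.81) = 0.0574 m.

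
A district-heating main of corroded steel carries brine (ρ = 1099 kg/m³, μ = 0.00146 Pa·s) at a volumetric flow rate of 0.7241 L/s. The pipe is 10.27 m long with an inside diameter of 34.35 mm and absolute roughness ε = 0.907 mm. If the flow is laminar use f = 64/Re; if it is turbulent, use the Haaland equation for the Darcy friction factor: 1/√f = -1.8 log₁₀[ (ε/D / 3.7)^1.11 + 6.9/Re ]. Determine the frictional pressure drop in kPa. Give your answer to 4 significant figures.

Q = 0.7241 L/s = 0.7241/1000 = 0.0007241 m³/s.
Cross-sectional area A = πD²/4 = π(0.03435)²/4 = 0.0009267 m²; mean velocity V = Q/A = 0.0007241/0.0009267 = 0.7814 m/s.
Reynolds number Re = ρVD/μ = 1099 · 0.7814 · 0.03435 / 0.00146 = 2.02e+04.
Re > 4000 → turbulent. Relative roughness ε/D = 0.000907/0.03435 = 0.0264. Haaland: 1/√f = -1.8 log₁₀[(0.0264/3.7)^1.11 + 6.9/2.02e+04] = -1.8 log₁₀[0.00414 + 0.000342] = 4.227, so f = 0.05597.
Darcy-Weisbach: ΔP = f(L/D)(ρV²/2) = 0.05597·(10.27/0.03435)·(1099·0.7814²/2) = 0.05597·299·335.5 = 5614 Pa.
ΔP = 5614 Pa = 5.614 kPa.

ΔP ≈ 5.614 kPa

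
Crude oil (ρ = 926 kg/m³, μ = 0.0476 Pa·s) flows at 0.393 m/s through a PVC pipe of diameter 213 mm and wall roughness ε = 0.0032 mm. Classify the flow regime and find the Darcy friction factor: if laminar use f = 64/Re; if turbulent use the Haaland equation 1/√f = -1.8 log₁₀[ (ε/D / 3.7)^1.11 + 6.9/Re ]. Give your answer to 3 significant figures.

Re = ρVD/μ = 926·0.393·0.213/0.0476 = 1628.
Re < 2300 → laminar, so f = 64/Re = 0.0393 (roughness is irrelevant in laminar flow).

f ≈ 0.0393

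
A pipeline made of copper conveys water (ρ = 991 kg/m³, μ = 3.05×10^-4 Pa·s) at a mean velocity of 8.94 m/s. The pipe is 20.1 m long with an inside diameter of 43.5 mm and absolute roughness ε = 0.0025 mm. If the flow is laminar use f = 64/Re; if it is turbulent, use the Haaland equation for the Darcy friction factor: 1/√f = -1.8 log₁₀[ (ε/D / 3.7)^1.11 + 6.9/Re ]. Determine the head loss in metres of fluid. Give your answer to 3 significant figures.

Reynolds number Re = ρVD/μ = 991 · 8.94 · 0.0435 / 0.000305 = 1.264e+06.
Re > 4000 → turbulent. Relative roughness ε/D = 2.5e-06/0.0435 = 5.75e-05. Haaland: 1/√f = -1.8 log₁₀[(5.75e-05/3.7)^1.11 + 6.9/1.264e+06] = -1.8 log₁₀[4.6e-06 + 5.46e-06] = 8.996, so f = 0.01236.
Darcy-Weisbach: ΔP = f(L/D)(ρV²/2) = 0.01236·(20.1/0.0435)·(991·8.94²/2) = 0.01236·462.1·3.96e+04 = 2.261e+05 Pa.
Head loss h_f = ΔP/(ρg) = 2.261e+05/(991·9.81) = 23.3 m.

h_f ≈ 23.3 m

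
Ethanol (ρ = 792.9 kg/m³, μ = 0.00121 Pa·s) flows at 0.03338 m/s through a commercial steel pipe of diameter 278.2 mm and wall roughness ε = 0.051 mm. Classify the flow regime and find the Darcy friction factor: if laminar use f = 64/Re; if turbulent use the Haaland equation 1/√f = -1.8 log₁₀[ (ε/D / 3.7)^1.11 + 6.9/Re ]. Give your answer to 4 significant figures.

Re = ρVD/μ = 792.9·0.03338·0.2782/0.00121 = 6085.
Re > 4000 → turbulent. ε/D = 5.1e-05/0.2782 = 0.000183; Haaland: 1/√f = -1.8 log₁₀[1.67e-05 + 0.00113] = 5.29, so f = 0.03573.

f ≈ 0.03573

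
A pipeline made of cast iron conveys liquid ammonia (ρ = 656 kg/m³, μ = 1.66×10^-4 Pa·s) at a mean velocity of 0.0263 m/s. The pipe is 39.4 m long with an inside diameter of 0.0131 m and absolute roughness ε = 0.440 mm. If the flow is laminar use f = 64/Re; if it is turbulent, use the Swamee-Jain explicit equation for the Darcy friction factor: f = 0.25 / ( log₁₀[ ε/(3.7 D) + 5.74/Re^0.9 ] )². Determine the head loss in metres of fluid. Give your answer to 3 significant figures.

h_f ≈ 0.00498 m

Reynolds number Re = ρVD/μ = 656 · 0.0263 · 0.0131 / 0.000166 = 1362.
Re < 2300 → laminar flow, so f = 64/Re = 64/1362 = 0.04701 (the turbulent correlation is not needed).
Darcy-Weisbach: ΔP = f(L/D)(ρV²/2) = 0.04701·(39.4/0.0131)·(656·0.0263²/2) = 0.04701·3008·0.2269 = 32.08 Pa.
Head loss h_f = ΔP/(ρg) = 32.08/(656·9.81) = 0.00498 m.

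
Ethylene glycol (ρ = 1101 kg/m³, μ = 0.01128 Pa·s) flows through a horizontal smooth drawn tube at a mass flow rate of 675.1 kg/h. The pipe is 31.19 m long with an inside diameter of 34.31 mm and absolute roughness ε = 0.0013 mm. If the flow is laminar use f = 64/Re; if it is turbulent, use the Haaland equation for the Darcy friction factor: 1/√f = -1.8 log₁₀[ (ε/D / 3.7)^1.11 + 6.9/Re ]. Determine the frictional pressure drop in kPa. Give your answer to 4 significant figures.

ΔP ≈ 1.762 kPa

ṁ = 675.1 kg/h = 675.1/3600 = 0.1875 kg/s.
A = πD²/4 = π(0.03431)²/4 = 0.0009246 m²; mean velocity V = ṁ/(ρA) = 0.1875/(1101 · 0.0009246) = 0.1842 m/s.
Reynolds number Re = ρVD/μ = 1101 · 0.1842 · 0.03431 / 0.0113 = 616.9.
Re < 2300 → laminar flow, so f = 64/Re = 64/616.9 = 0.1037 (the turbulent correlation is not needed).
Darcy-Weisbach: ΔP = f(L/D)(ρV²/2) = 0.1037·(31.19/0.03431)·(1101·0.1842²/2) = 0.1037·909.1·18.68 = 1762 Pa.
ΔP = 1762 Pa = 1.762 kPa.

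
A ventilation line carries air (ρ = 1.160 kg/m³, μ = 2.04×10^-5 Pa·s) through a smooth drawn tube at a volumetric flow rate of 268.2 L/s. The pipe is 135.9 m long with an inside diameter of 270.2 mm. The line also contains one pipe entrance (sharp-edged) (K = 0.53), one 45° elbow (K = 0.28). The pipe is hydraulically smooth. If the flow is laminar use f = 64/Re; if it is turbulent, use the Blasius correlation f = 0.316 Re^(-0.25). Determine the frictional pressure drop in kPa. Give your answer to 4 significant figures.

ΔP ≈ 0.1335 kPa

Q = 268.2 L/s = 268.2/1000 = 0.2682 m³/s.
Cross-sectional area A = πD²/4 = π(0.2702)²/4 = 0.05734 m²; mean velocity V = Q/A = 0.2682/0.05734 = 4.677 m/s.
Reynolds number Re = ρVD/μ = 1.16 · 4.677 · 0.2702 / 2.04e-05 = 7.186e+04.
Re > 4000 → turbulent. Smooth-pipe (Blasius): f = 0.316 Re^(-0.25) = 0.316/(7.186e+04)^0.25 = 0.0193.
Total minor-loss coefficient ΣK = 1·0.53 + 1·0.28 = 0.81.
ΔP = [f·L/D + ΣK]·(ρV²/2) = [0.0193·135.9/0.2702 + 0.81]·(1.16·4.677²/2) = [9.707 + 0.81]·12.69 = 133.5 Pa.
ΔP = 133.5 Pa = 0.1335 kPa.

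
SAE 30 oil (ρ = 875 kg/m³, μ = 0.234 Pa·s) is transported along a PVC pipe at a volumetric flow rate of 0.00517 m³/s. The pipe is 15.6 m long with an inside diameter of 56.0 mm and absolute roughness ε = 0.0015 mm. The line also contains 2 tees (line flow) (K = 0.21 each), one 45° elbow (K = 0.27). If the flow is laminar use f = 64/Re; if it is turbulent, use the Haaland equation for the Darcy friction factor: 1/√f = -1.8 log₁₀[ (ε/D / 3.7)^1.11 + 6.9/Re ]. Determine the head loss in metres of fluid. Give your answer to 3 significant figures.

Cross-sectional area A = πD²/4 = π(0.056)²/4 = 0.002463 m²; mean velocity V = Q/A = 0.00517/0.002463 = 2.099 m/s.
Reynolds number Re = ρVD/μ = 875 · 2.099 · 0.056 / 0.234 = 439.5.
Re < 2300 → laminar flow, so f = 64/Re = 64/439.5 = 0.1456 (the turbulent correlation is not needed).
Total minor-loss coefficient ΣK = 2·0.21 + 1·0.27 = 0.69.
ΔP = [f·L/D + ΣK]·(ρV²/2) = [0.1456·15.6/0.056 + 0.69]·(875·2.099²/2) = [40.56 + 0.69]·1928 = 7.952e+04 Pa.
Head loss h_f = ΔP/(ρg) = 7.952e+04/(875·9.81) = 9.26 m.

h_f ≈ 9.26 m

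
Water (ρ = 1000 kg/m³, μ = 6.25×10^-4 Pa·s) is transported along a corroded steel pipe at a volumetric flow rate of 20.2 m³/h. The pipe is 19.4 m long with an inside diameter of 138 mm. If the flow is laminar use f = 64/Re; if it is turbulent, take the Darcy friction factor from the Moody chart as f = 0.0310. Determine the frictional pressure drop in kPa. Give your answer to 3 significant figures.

Q = 20.2 m³/h = 20.2/3600 = 0.005611 m³/s.
Cross-sectional area A = πD²/4 = π(0.138)²/4 = 0.01496 m²; mean velocity V = Q/A = 0.005611/0.01496 = 0.3751 m/s.
Reynolds number Re = ρVD/μ = 1000 · 0.3751 · 0.138 / 0.000625 = 8.283e+04.
Re > 4000 → turbulent; use the Moody-chart value f = 0.0310.
Darcy-Weisbach: ΔP = f(L/D)(ρV²/2) = 0.031·(19.4/0.138)·(1000·0.3751²/2) = 0.031·140.6·70.37 = 306.7 Pa.
ΔP = 306.7 Pa = 0.307 kPa.

ΔP ≈ 0.307 kPa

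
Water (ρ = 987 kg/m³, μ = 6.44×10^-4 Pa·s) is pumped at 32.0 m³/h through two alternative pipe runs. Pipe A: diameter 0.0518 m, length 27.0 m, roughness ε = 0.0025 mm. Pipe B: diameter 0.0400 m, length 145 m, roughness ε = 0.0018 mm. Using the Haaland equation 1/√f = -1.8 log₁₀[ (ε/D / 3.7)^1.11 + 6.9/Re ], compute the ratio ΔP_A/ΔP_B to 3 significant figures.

Pipe A: V = Q/A = 0.008889/0.002107 = 4.218 m/s; Re = 3.349e+05; ε/D = 4.83e-05; Haaland → f = 0.01451; ΔP_A = f(L/D)(ρV²/2) = 6.638e+04 Pa.
Pipe B: V = Q/A = 0.008889/0.001257 = 7.074 m/s; Re = 4.336e+05; ε/D = 4.5e-05; Haaland → f = 0.0139; ΔP_B = f(L/D)(ρV²/2) = 1.244e+06 Pa.
ΔP_A/ΔP_B = 6.638e+04/1.244e+06 = 0.0533.

ΔP_A/ΔP_B ≈ 0.0533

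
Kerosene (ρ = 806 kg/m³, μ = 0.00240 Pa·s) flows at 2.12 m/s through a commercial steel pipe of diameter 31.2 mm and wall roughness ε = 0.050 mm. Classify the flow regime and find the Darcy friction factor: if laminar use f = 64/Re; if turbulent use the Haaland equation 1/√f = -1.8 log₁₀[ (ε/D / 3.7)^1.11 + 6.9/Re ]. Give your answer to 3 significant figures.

f ≈ 0.0283

Re = ρVD/μ = 806·2.12·0.0312/0.0024 = 2.221e+04.
Re > 4000 → turbulent. ε/D = 5e-05/0.0312 = 0.0016; Haaland: 1/√f = -1.8 log₁₀[0.000185 + 0.000311] = 5.949, so f = 0.02826.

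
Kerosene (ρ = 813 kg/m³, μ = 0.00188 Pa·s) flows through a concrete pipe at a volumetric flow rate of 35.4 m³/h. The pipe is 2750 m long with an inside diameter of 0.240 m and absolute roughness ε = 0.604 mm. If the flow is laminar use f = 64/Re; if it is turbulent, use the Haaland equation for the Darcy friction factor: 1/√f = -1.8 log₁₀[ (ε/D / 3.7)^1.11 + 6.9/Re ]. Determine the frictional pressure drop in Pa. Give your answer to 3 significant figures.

Q = 35.4 m³/h = 35.4/3600 = 0.009833 m³/s.
Cross-sectional area A = πD²/4 = π(0.24)²/4 = 0.04524 m²; mean velocity V = Q/A = 0.009833/0.04524 = 0.2174 m/s.
Reynolds number Re = ρVD/μ = 813 · 0.2174 · 0.24 / 0.00188 = 2.256e+04.
Re > 4000 → turbulent. Relative roughness ε/D = 0.000604/0.24 = 0.00252. Haaland: 1/√f = -1.8 log₁₀[(0.00252/3.7)^1.11 + 6.9/2.256e+04] = -1.8 log₁₀[0.000305 + 0.000306] = 5.785, so f = 0.02988.
Darcy-Weisbach: ΔP = f(L/D)(ρV²/2) = 0.02988·(2750/0.24)·(813·0.2174²/2) = 0.02988·1.146e+04·19.21 = 6575 Pa.

ΔP ≈ 6570 Pa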